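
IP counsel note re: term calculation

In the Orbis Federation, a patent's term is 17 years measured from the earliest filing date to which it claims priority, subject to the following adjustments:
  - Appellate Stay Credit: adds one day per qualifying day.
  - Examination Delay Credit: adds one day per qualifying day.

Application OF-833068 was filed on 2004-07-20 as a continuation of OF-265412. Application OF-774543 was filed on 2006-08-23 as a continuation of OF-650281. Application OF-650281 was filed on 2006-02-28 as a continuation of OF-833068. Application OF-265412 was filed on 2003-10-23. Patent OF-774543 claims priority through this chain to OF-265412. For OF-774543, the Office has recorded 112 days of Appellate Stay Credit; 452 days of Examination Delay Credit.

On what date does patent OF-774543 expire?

2022-05-10

Earliest priority filing: 23 October 2003.
Base term: 23 October 2003 + 17 years → 23 October 2020.
Appellate Stay Credit: +112 days → 12 February 2021.
Examination Delay Credit: +452 days → 10 May 2022.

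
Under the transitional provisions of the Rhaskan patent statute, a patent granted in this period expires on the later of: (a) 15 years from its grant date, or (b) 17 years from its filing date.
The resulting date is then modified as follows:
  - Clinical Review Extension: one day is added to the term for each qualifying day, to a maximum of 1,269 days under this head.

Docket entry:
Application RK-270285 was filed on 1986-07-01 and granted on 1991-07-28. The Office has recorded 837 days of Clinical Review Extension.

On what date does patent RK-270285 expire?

(a) grant + 15 years → 28 July 2006.
(b) filing + 17 years → 1 July 2003.
Later of the two: 28 July 2006.
Clinical Review Extension: 837 days (within the 1269-day cap) → +837 days → 11 November 2008.

2008-11-11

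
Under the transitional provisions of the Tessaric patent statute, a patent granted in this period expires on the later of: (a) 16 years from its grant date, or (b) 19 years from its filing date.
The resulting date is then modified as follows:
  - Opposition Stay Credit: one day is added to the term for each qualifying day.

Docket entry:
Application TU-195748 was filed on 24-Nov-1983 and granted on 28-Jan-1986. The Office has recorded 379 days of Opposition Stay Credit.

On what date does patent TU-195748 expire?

2003-12-08

(a) grant + 16 years → 28 January 2002.
(b) filing + 19 years → 24 November 2002.
Later of the two: 24 November 2002.
Opposition Stay Credit: +379 days → 8 December 2003.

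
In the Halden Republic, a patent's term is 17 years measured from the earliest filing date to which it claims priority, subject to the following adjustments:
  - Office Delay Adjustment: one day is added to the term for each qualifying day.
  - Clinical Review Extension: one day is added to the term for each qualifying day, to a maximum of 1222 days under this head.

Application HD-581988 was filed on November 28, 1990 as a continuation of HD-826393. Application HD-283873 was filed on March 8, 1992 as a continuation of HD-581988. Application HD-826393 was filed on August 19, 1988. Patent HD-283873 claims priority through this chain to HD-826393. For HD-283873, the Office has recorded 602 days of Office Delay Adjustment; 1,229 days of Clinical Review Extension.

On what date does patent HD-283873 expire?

August 17, 2010

Earliest priority filing: 19 August 1988.
Base term: 19 August 1988 + 17 years → 19 August 2005.
Office Delay Adjustment: +602 days → 13 April 2007.
Clinical Review Extension: 1229 days claimed exceeds the 1222-day cap, so +1222 days → 17 August 2010.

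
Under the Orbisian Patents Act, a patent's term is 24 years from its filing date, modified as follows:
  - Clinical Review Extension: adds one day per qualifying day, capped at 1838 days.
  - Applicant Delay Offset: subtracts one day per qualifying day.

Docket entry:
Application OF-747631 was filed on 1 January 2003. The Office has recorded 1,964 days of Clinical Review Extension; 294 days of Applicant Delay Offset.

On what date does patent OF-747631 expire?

Base term: filing date + 24 years → 1 January 2027.
Clinical Review Extension: 1964 days claimed exceeds the 1838-day cap, so +1838 days → 13 January 2032.
Applicant Delay Offset: −294 days → 25 March 2031.

2031-03-25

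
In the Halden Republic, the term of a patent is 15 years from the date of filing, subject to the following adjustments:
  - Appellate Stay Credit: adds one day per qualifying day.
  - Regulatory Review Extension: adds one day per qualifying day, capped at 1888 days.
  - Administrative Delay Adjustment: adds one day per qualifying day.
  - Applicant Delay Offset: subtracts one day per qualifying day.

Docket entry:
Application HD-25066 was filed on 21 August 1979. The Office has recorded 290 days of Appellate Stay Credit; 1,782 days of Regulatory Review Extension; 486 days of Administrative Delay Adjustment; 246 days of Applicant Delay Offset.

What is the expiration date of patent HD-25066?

December 19, 2000

Base term: filing date + 15 years → 21 August 1994.
Appellate Stay Credit: +290 days → 7 June 1995.
Regulatory Review Extension: 1782 days (within the 1888-day cap) → +1782 days → 23 April 2000.
Administrative Delay Adjustment: +486 days → 22 August 2001.
Applicant Delay Offset: −246 days → 19 December 2000.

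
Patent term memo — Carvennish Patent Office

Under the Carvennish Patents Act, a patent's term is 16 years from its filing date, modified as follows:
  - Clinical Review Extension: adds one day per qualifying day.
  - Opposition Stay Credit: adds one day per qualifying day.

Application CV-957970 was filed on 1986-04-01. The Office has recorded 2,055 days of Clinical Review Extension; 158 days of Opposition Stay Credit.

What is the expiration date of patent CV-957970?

Base term: filing date + 16 years → 1 April 2002.
Clinical Review Extension: +2055 days → 16 November 2007.
Opposition Stay Credit: +158 days → 22 April 2008.

April 22, 2008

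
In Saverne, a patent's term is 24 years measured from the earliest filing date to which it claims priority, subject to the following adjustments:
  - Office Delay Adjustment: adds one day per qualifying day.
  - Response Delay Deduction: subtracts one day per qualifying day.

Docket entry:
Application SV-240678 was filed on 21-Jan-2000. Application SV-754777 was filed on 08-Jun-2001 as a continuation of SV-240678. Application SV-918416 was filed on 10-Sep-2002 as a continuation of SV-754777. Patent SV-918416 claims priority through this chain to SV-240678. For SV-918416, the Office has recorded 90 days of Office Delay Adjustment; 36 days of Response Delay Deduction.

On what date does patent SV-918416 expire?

2024-03-15

Earliest priority filing: 21 January 2000.
Base term: 21 January 2000 + 24 years → 21 January 2024.
Office Delay Adjustment: +90 days → 20 April 2024.
Response Delay Deduction: −36 days → 15 March 2024.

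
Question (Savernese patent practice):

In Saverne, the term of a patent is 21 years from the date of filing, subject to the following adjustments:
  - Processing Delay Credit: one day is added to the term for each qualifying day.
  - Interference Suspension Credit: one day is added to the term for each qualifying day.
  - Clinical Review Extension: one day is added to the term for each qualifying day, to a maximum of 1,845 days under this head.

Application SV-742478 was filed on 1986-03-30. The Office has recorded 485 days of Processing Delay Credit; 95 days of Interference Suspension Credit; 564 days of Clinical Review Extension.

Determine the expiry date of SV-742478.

2010-05-17

Base term: filing date + 21 years → 30 March 2007.
Processing Delay Credit: +485 days → 27 July 2008.
Interference Suspension Credit: +95 days → 30 October 2008.
Clinical Review Extension: 564 days (within the 1845-day cap) → +564 days → 17 May 2010.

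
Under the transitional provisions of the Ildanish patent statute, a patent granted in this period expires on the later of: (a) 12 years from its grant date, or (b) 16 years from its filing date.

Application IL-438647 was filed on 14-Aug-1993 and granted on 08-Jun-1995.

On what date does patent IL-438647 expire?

(a) grant + 12 years → 8 June 2007.
(b) filing + 16 years → 14 August 2009.
Later of the two: 14 August 2009.

August 14, 2009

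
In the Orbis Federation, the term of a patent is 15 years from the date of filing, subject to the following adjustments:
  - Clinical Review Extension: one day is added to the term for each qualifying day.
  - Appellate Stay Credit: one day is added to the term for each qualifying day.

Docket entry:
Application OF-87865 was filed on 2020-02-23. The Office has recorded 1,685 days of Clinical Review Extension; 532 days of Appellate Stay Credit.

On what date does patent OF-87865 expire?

2041-03-20

Base term: filing date + 15 years → 23 February 2035.
Clinical Review Extension: +1685 days → 5 October 2039.
Appellate Stay Credit: +532 days → 20 March 2041.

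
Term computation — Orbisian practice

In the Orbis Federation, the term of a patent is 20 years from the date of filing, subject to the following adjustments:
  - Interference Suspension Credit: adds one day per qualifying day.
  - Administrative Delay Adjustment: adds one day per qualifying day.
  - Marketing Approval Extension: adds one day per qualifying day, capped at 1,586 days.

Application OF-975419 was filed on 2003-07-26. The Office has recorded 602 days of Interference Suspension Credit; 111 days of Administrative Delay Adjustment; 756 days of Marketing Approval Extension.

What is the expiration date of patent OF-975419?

August 3, 2027

Base term: filing date + 20 years → 26 July 2023.
Interference Suspension Credit: +602 days → 19 March 2025.
Administrative Delay Adjustment: +111 days → 8 July 2025.
Marketing Approval Extension: 756 days (within the 1586-day cap) → +756 days → 3 August 2027.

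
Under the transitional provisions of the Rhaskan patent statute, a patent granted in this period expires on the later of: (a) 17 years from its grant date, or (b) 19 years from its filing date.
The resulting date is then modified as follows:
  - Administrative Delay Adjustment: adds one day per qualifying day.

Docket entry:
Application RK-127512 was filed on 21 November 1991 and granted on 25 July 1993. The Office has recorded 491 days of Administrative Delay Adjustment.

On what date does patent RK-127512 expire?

2012-03-26

(a) grant + 17 years → 25 July 2010.
(b) filing + 19 years → 21 November 2010.
Later of the two: 21 November 2010.
Administrative Delay Adjustment: +491 days → 26 March 2012.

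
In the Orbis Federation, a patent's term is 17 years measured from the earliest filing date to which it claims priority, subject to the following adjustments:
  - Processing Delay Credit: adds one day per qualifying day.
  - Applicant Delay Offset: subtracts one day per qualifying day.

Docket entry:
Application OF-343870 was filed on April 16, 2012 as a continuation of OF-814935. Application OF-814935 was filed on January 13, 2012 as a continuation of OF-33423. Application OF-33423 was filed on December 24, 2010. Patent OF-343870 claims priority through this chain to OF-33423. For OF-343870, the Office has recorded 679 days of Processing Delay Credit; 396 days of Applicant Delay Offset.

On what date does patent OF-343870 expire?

October 2, 2028

Earliest priority filing: 24 December 2010.
Base term: 24 December 2010 + 17 years → 24 December 2027.
Processing Delay Credit: +679 days → 2 November 2029.
Applicant Delay Offset: −396 days → 2 October 2028.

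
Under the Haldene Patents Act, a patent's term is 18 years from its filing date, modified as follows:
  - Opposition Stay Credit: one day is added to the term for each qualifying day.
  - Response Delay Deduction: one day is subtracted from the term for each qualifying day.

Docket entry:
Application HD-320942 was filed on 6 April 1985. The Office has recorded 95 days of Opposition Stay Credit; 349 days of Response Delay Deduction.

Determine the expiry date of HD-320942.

Base term: filing date + 18 years → 6 April 2003.
Opposition Stay Credit: +95 days → 10 July 2003.
Response Delay Deduction: −349 days → 26 July 2002.

2002-07-26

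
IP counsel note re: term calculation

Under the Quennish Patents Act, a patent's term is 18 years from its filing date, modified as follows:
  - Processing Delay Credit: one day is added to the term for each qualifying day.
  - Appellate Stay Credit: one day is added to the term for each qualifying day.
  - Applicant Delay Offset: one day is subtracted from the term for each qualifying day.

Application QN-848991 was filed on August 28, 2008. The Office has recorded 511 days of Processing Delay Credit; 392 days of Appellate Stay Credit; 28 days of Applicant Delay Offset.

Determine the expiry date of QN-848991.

Base term: filing date + 18 years → 28 August 2026.
Processing Delay Credit: +511 days → 21 January 2028.
Appellate Stay Credit: +392 days → 16 February 2029.
Applicant Delay Offset: −28 days → 19 January 2029.

2029-01-19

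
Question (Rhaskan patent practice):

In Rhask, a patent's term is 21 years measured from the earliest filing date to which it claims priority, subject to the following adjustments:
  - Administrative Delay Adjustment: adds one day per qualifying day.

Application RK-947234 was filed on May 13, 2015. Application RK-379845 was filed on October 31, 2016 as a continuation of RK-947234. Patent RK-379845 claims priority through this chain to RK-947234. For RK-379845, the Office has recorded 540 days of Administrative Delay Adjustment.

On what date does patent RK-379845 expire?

November 4, 2037

Earliest priority filing: 13 May 2015.
Base term: 13 May 2015 + 21 years → 13 May 2036.
Administrative Delay Adjustment: +540 days → 4 November 2037.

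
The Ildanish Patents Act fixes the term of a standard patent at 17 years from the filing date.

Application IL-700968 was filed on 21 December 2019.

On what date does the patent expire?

Filing date + 17 years → 21 December 2036.

2036-12-21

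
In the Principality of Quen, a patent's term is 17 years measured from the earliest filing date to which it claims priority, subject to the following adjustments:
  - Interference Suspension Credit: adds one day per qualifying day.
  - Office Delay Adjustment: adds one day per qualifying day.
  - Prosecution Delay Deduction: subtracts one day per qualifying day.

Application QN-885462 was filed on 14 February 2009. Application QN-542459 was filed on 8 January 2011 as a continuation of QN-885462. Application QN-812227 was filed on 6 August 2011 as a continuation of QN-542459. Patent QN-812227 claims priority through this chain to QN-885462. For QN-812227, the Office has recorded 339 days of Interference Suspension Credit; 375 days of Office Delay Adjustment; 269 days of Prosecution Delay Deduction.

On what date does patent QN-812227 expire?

2027-05-05

Earliest priority filing: 14 February 2009.
Base term: 14 February 2009 + 17 years → 14 February 2026.
Interference Suspension Credit: +339 days → 19 January 2027.
Office Delay Adjustment: +375 days → 29 January 2028.
Prosecution Delay Deduction: −269 days → 5 May 2027.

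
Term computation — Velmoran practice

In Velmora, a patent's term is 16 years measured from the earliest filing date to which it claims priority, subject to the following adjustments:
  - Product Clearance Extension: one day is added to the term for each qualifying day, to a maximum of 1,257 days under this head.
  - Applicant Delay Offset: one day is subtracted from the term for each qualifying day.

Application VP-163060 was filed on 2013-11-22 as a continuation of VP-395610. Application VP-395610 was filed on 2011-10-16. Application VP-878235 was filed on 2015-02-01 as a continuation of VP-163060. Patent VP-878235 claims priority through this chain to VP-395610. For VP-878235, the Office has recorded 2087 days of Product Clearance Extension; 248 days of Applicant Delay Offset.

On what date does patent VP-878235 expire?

July 21, 2030

Earliest priority filing: 16 October 2011.
Base term: 16 October 2011 + 16 years → 16 October 2027.
Product Clearance Extension: 2087 days claimed exceeds the 1257-day cap, so +1257 days → 26 March 2031.
Applicant Delay Offset: −248 days → 21 July 2030.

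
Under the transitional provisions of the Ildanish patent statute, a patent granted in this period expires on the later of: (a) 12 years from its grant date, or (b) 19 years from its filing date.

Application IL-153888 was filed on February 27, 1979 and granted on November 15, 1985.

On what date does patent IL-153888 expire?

1998-02-27

(a) grant + 12 years → 15 November 1997.
(b) filing + 19 years → 27 February 1998.
Later of the two: 27 February 1998.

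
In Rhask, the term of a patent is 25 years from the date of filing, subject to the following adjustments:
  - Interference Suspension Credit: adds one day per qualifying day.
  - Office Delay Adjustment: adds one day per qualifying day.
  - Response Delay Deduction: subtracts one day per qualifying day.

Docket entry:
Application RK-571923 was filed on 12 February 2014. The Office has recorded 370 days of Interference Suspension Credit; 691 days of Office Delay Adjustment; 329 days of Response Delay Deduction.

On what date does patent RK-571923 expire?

2041-02-13

Base term: filing date + 25 years → 12 February 2039.
Interference Suspension Credit: +370 days → 17 February 2040.
Office Delay Adjustment: +691 days → 8 January 2042.
Response Delay Deduction: −329 days → 13 February 2041.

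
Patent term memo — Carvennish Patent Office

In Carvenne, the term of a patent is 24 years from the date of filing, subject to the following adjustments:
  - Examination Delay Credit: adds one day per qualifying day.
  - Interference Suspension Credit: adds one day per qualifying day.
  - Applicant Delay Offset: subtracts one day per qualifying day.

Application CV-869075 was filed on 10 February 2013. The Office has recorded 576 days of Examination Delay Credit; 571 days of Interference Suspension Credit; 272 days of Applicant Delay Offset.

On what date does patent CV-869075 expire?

Base term: filing date + 24 years → 10 February 2037.
Examination Delay Credit: +576 days → 9 September 2038.
Interference Suspension Credit: +571 days → 2 April 2040.
Applicant Delay Offset: −272 days → 5 July 2039.

2039-07-05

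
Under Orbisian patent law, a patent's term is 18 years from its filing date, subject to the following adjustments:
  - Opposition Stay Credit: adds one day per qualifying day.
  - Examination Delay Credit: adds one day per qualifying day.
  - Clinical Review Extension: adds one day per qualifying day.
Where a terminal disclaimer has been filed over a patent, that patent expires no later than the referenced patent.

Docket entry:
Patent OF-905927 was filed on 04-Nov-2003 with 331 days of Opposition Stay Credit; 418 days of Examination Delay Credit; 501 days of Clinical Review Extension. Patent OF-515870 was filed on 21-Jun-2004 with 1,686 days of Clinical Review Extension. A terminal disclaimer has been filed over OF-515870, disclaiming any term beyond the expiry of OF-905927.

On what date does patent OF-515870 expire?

April 7, 2025

Natural term of OF-515870:
  Base: filing + 18 years → 21 June 2022.
  Clinical Review Extension: +1686 days → 1 February 2027.
Expiry of referenced patent OF-905927:
  Base: filing + 18 years → 4 November 2021.
  Opposition Stay Credit: +331 days → 1 October 2022.
  Examination Delay Credit: +418 days → 23 November 2023.
  Clinical Review Extension: +501 days → 7 April 2025.
Terminal disclaimer: OF-515870 expires on the earlier of 1 February 2027 and 7 April 2025.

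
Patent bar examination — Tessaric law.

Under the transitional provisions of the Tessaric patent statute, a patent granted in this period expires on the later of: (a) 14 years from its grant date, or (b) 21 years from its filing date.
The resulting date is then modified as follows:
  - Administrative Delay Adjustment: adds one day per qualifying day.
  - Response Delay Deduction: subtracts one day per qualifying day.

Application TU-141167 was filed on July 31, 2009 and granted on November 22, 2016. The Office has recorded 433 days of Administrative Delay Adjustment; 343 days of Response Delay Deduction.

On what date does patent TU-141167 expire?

(a) grant + 14 years → 22 November 2030.
(b) filing + 21 years → 31 July 2030.
Later of the two: 22 November 2030.
Administrative Delay Adjustment: +433 days → 29 January 2032.
Response Delay Deduction: −343 days → 20 February 2031.

February 20, 2031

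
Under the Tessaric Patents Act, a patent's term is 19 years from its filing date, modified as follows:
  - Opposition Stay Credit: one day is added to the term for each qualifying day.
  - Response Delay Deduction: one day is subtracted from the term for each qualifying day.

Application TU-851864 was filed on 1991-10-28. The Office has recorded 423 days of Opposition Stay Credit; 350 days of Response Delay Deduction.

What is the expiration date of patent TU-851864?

January 9, 2011

Base term: filing date + 19 years → 28 October 2010.
Opposition Stay Credit: +423 days → 25 December 2011.
Response Delay Deduction: −350 days → 9 January 2011.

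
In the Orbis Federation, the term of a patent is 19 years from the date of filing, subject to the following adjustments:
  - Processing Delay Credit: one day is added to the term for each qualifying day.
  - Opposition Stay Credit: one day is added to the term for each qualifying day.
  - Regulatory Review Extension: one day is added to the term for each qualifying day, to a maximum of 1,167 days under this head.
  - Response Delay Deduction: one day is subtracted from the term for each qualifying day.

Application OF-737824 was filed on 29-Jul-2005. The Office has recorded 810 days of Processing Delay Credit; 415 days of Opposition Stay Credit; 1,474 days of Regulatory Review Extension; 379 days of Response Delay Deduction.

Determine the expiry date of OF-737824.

Base term: filing date + 19 years → 29 July 2024.
Processing Delay Credit: +810 days → 17 October 2026.
Opposition Stay Credit: +415 days → 6 December 2027.
Regulatory Review Extension: 1474 days claimed exceeds the 1167-day cap, so +1167 days → 15 February 2031.
Response Delay Deduction: −379 days → 1 February 2030.

February 1, 2030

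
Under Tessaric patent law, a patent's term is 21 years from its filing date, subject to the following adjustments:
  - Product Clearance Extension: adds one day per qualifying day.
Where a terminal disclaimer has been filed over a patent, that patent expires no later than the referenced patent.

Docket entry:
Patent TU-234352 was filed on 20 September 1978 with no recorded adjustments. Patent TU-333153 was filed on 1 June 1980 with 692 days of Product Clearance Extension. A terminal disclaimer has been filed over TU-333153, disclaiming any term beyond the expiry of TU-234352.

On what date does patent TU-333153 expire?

September 20, 1999

Natural term of TU-333153:
  Base: filing + 21 years → 1 June 2001.
  Product Clearance Extension: +692 days → 24 April 2003.
Expiry of referenced patent TU-234352:
  Base: filing + 21 years → 20 September 1999.
Terminal disclaimer: TU-333153 expires on the earlier of 24 April 2003 and 20 September 1999.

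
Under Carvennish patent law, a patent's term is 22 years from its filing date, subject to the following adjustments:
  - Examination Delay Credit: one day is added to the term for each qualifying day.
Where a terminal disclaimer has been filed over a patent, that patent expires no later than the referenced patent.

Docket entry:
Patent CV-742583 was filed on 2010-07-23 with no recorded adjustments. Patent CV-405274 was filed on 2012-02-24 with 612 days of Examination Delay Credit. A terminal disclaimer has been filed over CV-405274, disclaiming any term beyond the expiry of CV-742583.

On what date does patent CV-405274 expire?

July 23, 2032

Natural term of CV-405274:
  Base: filing + 22 years → 24 February 2034.
  Examination Delay Credit: +612 days → 29 October 2035.
Expiry of referenced patent CV-742583:
  Base: filing + 22 years → 23 July 2032.
Terminal disclaimer: CV-405274 expires on the earlier of 29 October 2035 and 23 July 2032.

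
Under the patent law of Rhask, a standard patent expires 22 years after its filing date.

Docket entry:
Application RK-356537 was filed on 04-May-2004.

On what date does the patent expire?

May 4, 2026

Filing date + 22 years → 4 May 2026.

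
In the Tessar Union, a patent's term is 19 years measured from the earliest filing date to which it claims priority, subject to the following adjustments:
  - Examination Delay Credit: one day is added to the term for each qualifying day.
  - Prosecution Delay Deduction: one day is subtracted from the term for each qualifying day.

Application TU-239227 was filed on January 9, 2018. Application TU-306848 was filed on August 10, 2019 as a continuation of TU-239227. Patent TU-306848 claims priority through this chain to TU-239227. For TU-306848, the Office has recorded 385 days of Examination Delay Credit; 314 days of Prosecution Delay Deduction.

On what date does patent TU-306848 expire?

Earliest priority filing: 9 January 2018.
Base term: 9 January 2018 + 19 years → 9 January 2037.
Examination Delay Credit: +385 days → 29 January 2038.
Prosecution Delay Deduction: −314 days → 21 March 2037.

March 21, 2037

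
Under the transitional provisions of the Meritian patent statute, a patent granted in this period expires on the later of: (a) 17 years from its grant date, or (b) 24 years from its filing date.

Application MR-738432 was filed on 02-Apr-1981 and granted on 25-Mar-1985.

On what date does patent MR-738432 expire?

April 2, 2005

(a) grant + 17 years → 25 March 2002.
(b) filing + 24 years → 2 April 2005.
Later of the two: 2 April 2005.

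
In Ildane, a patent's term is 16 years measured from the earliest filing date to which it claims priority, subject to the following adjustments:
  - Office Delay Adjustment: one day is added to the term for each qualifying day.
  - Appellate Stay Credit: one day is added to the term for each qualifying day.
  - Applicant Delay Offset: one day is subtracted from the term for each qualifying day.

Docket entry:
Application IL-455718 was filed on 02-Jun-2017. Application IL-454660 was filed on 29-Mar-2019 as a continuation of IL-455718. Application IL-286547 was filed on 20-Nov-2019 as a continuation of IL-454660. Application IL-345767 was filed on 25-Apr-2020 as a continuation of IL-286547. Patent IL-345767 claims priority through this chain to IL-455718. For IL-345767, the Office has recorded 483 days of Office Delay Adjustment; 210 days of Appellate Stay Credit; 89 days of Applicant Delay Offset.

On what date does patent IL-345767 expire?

Earliest priority filing: 2 June 2017.
Base term: 2 June 2017 + 16 years → 2 June 2033.
Office Delay Adjustment: +483 days → 28 September 2034.
Appellate Stay Credit: +210 days → 26 April 2035.
Applicant Delay Offset: −89 days → 27 January 2035.

2035-01-27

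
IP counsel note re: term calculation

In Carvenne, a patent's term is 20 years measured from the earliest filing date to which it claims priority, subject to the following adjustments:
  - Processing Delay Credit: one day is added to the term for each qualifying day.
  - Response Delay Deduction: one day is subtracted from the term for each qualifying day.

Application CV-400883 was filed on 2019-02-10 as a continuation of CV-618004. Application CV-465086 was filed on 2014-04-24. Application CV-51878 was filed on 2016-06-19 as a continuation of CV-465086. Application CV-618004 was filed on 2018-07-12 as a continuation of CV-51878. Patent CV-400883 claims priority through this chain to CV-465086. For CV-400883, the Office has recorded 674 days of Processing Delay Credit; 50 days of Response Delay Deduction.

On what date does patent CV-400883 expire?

2036-01-08

Earliest priority filing: 24 April 2014.
Base term: 24 April 2014 + 20 years → 24 April 2034.
Processing Delay Credit: +674 days → 27 February 2036.
Response Delay Deduction: −50 days → 8 January 2036.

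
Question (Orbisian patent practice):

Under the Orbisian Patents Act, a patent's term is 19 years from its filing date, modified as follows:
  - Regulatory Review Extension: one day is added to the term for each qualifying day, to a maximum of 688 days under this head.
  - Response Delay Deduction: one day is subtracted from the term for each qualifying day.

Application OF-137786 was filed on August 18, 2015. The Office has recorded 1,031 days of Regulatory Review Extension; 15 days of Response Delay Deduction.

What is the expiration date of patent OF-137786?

Base term: filing date + 19 years → 18 August 2034.
Regulatory Review Extension: 1031 days claimed exceeds the 688-day cap, so +688 days → 6 July 2036.
Response Delay Deduction: −15 days → 21 June 2036.

2036-06-21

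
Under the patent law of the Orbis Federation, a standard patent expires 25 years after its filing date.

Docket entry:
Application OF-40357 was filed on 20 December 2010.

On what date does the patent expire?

December 20, 2035

Filing date + 25 years → 20 December 2035.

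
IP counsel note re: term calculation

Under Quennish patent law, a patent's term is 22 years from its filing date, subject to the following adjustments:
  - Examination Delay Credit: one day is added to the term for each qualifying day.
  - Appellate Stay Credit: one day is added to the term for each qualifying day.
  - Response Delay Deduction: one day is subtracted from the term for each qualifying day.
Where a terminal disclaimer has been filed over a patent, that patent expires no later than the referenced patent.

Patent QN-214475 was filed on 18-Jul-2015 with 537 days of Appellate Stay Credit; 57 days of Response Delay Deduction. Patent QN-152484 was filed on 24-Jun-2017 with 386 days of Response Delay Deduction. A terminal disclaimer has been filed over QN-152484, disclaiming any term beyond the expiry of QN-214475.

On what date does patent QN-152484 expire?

Natural term of QN-152484:
  Base: filing + 22 years → 24 June 2039.
  Response Delay Deduction: −386 days → 3 June 2038.
Expiry of referenced patent QN-214475:
  Base: filing + 22 years → 18 July 2037.
  Appellate Stay Credit: +537 days → 6 January 2039.
  Response Delay Deduction: −57 days → 10 November 2038.
Terminal disclaimer: QN-152484 expires on the earlier of 3 June 2038 and 10 November 2038.

2038-06-03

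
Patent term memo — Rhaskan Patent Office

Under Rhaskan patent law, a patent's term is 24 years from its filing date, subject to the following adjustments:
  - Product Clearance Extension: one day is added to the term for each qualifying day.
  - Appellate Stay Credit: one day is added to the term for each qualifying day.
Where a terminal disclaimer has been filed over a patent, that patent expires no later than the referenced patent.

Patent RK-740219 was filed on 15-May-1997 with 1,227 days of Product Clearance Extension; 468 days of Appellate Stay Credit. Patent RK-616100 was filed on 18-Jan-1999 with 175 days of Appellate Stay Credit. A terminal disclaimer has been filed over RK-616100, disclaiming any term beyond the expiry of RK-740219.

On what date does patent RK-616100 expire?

2023-07-12

Natural term of RK-616100:
  Base: filing + 24 years → 18 January 2023.
  Appellate Stay Credit: +175 days → 12 July 2023.
Expiry of referenced patent RK-740219:
  Base: filing + 24 years → 15 May 2021.
  Product Clearance Extension: +1227 days → 23 September 2024.
  Appellate Stay Credit: +468 days → 4 January 2026.
Terminal disclaimer: RK-616100 expires on the earlier of 12 July 2023 and 4 January 2026.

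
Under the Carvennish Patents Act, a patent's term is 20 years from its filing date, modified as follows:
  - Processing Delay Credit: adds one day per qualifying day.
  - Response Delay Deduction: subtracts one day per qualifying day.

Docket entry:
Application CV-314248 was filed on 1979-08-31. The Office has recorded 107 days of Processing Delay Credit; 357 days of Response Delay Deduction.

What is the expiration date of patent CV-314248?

December 24, 1998

Base term: filing date + 20 years → 31 August 1999.
Processing Delay Credit: +107 days → 16 December 1999.
Response Delay Deduction: −357 days → 24 December 1998.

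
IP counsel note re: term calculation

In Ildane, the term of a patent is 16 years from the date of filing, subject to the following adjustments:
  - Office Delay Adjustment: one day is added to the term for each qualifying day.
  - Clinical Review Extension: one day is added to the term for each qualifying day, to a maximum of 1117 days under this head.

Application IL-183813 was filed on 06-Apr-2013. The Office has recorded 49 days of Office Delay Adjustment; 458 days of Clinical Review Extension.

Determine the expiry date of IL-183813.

August 26, 2030

Base term: filing date + 16 years → 6 April 2029.
Office Delay Adjustment: +49 days → 25 May 2029.
Clinical Review Extension: 458 days (within the 1117-day cap) → +458 days → 26 August 2030.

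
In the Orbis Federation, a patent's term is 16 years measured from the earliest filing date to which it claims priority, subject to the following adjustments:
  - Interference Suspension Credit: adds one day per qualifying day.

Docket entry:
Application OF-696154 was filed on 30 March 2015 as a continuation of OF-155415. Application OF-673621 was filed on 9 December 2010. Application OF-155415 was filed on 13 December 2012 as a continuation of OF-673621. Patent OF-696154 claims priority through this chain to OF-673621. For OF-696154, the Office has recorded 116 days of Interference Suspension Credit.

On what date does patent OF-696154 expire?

April 4, 2027

Earliest priority filing: 9 December 2010.
Base term: 9 December 2010 + 16 years → 9 December 2026.
Interference Suspension Credit: +116 days → 4 April 2027.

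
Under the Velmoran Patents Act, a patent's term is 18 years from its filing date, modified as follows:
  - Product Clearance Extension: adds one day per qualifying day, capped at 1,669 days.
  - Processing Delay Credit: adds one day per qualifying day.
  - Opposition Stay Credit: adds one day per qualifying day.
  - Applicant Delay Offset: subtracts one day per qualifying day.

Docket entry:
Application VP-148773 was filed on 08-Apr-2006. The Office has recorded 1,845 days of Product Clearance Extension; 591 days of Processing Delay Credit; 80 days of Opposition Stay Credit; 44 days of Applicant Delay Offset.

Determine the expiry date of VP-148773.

Base term: filing date + 18 years → 8 April 2024.
Product Clearance Extension: 1845 days claimed exceeds the 1669-day cap, so +1669 days → 2 November 2028.
Processing Delay Credit: +591 days → 16 June 2030.
Opposition Stay Credit: +80 days → 4 September 2030.
Applicant Delay Offset: −44 days → 22 July 2030.

July 22, 2030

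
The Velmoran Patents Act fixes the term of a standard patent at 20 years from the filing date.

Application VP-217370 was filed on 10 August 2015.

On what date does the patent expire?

Filing date + 20 years → 10 August 2035.

2035-08-10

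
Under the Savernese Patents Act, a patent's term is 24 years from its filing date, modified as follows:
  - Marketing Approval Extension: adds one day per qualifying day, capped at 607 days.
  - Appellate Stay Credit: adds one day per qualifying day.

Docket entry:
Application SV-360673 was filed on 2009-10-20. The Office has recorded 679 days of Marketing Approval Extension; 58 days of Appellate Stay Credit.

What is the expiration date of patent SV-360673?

August 16, 2035

Base term: filing date + 24 years → 20 October 2033.
Marketing Approval Extension: 679 days claimed exceeds the 607-day cap, so +607 days → 19 June 2035.
Appellate Stay Credit: +58 days → 16 August 2035.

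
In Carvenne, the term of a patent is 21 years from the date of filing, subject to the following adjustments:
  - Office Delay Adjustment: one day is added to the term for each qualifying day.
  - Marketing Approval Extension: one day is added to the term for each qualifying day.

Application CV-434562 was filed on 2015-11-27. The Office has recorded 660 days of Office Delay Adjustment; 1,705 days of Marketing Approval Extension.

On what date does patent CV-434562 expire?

Base term: filing date + 21 years → 27 November 2036.
Office Delay Adjustment: +660 days → 18 September 2038.
Marketing Approval Extension: +1705 days → 20 May 2043.

May 20, 2043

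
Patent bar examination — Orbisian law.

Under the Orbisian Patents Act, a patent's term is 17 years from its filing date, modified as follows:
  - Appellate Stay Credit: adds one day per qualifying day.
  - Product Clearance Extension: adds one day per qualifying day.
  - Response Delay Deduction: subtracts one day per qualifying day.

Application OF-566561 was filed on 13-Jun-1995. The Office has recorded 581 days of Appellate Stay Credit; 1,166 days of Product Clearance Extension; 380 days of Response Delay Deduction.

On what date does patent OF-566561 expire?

2016-03-11

Base term: filing date + 17 years → 13 June 2012.
Appellate Stay Credit: +581 days → 15 January 2014.
Product Clearance Extension: +1166 days → 26 March 2017.
Response Delay Deduction: −380 days → 11 March 2016.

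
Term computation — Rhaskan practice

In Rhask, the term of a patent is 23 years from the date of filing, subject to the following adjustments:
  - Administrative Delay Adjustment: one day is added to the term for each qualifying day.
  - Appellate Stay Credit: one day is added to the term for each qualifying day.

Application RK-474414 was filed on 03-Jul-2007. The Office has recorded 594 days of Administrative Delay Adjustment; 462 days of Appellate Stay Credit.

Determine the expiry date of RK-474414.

Base term: filing date + 23 years → 3 July 2030.
Administrative Delay Adjustment: +594 days → 17 February 2032.
Appellate Stay Credit: +462 days → 24 May 2033.

2033-05-24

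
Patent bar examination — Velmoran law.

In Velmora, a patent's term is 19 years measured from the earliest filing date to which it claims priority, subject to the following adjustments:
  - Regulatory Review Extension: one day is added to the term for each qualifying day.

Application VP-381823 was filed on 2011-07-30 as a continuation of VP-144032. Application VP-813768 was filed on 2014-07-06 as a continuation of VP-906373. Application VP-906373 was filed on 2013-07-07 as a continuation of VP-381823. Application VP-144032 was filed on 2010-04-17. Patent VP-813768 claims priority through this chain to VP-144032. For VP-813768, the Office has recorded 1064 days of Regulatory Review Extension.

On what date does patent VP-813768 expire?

2032-03-16

Earliest priority filing: 17 April 2010.
Base term: 17 April 2010 + 19 years → 17 April 2029.
Regulatory Review Extension: +1064 days → 16 March 2032.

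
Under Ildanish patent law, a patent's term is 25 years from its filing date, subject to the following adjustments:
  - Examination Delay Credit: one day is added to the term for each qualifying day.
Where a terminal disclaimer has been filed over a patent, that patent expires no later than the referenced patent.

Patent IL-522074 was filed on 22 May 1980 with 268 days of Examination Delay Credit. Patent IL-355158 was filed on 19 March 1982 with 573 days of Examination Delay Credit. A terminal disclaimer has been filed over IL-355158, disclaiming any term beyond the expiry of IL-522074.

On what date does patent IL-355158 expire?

Natural term of IL-355158:
  Base: filing + 25 years → 19 March 2007.
  Examination Delay Credit: +573 days → 12 October 2008.
Expiry of referenced patent IL-522074:
  Base: filing + 25 years → 22 May 2005.
  Examination Delay Credit: +268 days → 14 February 2006.
Terminal disclaimer: IL-355158 expires on the earlier of 12 October 2008 and 14 February 2006.

2006-02-14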